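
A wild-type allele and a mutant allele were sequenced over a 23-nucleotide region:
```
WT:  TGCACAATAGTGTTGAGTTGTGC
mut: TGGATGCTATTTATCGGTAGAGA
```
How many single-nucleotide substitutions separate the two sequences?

12

Comparing position by position, 12 sites differ: 3 (C/G), 5 (C/T), 6 (A/G), 7 (A/C), 10 (G/T), 12 (G/T), 13 (T/A), 15 (G/C), 16 (A/G), 19 (T/A), 21 (T/A), 23 (C/A).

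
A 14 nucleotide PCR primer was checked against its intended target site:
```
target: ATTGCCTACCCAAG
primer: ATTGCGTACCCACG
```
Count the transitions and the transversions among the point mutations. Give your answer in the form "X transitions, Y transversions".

0 transitions, 2 transversions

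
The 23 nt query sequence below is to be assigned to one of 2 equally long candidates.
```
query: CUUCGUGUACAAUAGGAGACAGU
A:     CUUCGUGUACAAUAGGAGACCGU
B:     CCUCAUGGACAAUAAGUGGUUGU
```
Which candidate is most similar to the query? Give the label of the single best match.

A

A differs at 1 position; B differs at 8 positions. The closest is A.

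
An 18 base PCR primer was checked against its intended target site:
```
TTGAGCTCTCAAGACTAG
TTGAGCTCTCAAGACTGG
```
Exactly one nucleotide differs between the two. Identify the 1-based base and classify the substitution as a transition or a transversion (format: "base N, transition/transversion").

base 17, transition

Base 17 changes A→G. A is a purine and G is a purine, so this is a transition.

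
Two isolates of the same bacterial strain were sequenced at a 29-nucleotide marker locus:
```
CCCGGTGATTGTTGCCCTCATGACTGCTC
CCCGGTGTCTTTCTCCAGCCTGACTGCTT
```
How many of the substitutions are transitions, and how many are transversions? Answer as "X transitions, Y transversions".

3 transitions, 6 transversions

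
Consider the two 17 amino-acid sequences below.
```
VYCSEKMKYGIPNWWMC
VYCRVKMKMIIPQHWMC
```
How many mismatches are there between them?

The sequences differ at residues 4, 5, 9, 10, 13, 14 (1-based) — 6 in total.

6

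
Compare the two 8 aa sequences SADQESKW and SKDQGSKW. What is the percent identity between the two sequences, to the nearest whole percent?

75%

Mismatches at positions 2, 5 (1-based): 2 of 8.
Identical positions: 6/8 = 75% → 75%.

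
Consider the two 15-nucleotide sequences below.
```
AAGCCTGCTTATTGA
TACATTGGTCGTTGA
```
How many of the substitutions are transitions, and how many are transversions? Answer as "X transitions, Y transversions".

3 transitions, 4 transversions

Transitions (purine↔purine or pyrimidine↔pyrimidine): 5 C→T, 10 T→C, 11 A→G.
Transversions (purine↔pyrimidine): 1 A→T, 3 G→C, 4 C→A, 8 C→G.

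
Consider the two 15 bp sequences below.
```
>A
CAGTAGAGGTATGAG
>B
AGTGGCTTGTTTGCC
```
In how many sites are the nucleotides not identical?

11

Comparing position by position, 11 sites differ: 1 (C/A), 2 (A/G), 3 (G/T), 4 (T/G), 5 (A/G), 6 (G/C), 7 (A/T), 8 (G/T), 11 (A/T), 14 (A/C), 15 (G/C).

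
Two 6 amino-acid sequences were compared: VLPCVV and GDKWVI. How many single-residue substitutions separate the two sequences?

The sequences differ at residues 1, 2, 3, 4, 6 (1-based) — 5 in total.

5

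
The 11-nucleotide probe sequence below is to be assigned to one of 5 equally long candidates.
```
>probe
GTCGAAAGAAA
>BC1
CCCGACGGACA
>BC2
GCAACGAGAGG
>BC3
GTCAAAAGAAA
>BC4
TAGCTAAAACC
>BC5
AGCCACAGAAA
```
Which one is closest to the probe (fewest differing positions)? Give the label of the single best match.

BC1 differs at 5 positions; BC2 differs at 7 positions; BC3 differs at 1 position; BC4 differs at 8 positions; BC5 differs at 4 positions. The closest is BC3.

BC3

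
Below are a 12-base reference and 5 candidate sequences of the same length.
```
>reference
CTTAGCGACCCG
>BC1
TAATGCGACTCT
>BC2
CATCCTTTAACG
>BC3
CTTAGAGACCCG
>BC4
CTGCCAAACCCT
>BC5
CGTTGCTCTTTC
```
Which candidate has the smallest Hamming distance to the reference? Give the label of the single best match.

BC3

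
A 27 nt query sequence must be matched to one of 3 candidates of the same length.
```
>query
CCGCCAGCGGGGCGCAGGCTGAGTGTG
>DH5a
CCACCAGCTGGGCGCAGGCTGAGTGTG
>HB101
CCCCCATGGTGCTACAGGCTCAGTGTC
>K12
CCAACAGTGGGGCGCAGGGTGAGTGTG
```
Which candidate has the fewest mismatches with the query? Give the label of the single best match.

DH5a differs at 2 positions; HB101 differs at 9 positions; K12 differs at 4 positions. The closest is DH5a.

DH5a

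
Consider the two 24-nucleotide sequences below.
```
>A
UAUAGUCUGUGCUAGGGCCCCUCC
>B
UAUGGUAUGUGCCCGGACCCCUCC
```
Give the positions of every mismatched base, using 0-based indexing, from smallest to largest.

3, 6, 12, 13, 16

Differences at position 3 (A→G), position 6 (C→A), position 12 (U→C), position 13 (A→C), position 16 (G→A).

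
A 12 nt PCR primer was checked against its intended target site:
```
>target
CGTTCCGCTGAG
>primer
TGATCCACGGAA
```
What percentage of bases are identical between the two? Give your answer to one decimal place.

58.3%

5 positions differ (1, 3, 7, 9, 12), so 7 of 12 match: 7/12 = 58.33%.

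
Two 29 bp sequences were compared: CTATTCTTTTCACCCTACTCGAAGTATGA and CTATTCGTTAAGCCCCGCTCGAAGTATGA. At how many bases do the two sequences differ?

6

Mismatches (1-based): base 7: T→G; base 10: T→A; base 11: C→A; base 12: A→G; base 16: T→C; base 17: A→G.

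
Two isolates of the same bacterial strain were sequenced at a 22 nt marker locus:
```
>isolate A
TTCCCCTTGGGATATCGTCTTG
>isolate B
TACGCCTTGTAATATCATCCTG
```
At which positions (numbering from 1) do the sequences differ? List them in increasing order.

Scanning 1-based: 2: T/A; 4: C/G; 10: G/T; 11: G/A; 17: G/A; 20: T/C.

2, 4, 10, 11, 17, 20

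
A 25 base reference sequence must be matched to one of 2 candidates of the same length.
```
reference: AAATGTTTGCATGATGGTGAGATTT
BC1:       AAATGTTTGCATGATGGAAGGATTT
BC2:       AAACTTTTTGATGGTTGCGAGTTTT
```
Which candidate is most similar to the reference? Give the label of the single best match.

Hamming distances to reference — BC1: 3; BC2: 8.
Smallest is BC1 with 3 mismatches.

BC1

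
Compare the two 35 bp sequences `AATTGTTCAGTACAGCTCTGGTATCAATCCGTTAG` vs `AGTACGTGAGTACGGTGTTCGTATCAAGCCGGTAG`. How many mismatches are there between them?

Comparing position by position, 12 sites differ: 2 (A/G), 4 (T/A), 5 (G/C), 6 (T/G), 8 (C/G), 14 (A/G), 16 (C/T), 17 (T/G), 18 (C/T), 20 (G/C), 28 (T/G), 32 (T/G).

12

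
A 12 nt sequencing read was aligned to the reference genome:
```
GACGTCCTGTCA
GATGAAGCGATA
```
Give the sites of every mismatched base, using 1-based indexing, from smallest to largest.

3, 5, 6, 7, 8, 10, 11

Differences at site 3 (C→T), site 5 (T→A), site 6 (C→A), site 7 (C→G), site 8 (T→C), site 10 (T→A), site 11 (C→T).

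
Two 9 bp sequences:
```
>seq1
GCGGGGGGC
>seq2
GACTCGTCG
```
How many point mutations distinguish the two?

7

Comparing position by position, 7 positions differ: 2 (C/A), 3 (G/C), 4 (G/T), 5 (G/C), 7 (G/T), 8 (G/C), 9 (C/G).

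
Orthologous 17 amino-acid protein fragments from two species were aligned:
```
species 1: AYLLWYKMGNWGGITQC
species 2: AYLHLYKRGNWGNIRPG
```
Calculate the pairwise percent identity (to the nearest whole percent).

Mismatches at positions 4, 5, 8, 13, 15, 16, 17 (1-based): 7 of 17.
Identical positions: 10/17 = 58.82% → 59%.

59%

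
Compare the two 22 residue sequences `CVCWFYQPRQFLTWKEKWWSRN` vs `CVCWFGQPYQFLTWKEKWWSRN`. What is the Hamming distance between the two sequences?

The sequences differ at residues 6, 9 (1-based) — 2 in total.

2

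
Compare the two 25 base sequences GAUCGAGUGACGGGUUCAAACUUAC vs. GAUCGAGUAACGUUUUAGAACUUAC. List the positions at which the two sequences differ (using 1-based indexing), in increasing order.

9, 13, 14, 17, 18

Scanning 1-based: 9: G/A; 13: G/U; 14: G/U; 17: C/A; 18: A/G.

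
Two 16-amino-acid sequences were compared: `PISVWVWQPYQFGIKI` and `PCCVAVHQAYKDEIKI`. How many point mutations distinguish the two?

8

The sequences differ at positions 2, 3, 5, 7, 9, 11, 12, 13 (1-based) — 8 in total.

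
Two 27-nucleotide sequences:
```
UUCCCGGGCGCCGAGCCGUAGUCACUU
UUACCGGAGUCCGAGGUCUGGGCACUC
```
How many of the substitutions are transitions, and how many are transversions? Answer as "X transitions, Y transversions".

4 transitions, 6 transversions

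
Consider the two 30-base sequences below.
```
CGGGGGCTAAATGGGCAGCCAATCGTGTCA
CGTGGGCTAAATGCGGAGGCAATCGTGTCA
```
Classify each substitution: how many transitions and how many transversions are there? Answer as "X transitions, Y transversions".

0 transitions, 4 transversions

Mismatches (1-based):
position 3: G→T (purine→pyrimidine, transversion)
position 14: G→C (purine→pyrimidine, transversion)
position 16: C→G (pyrimidine→purine, transversion)
position 19: C→G (pyrimidine→purine, transversion)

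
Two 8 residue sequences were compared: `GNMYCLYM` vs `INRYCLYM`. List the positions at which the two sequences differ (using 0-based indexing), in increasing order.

0, 2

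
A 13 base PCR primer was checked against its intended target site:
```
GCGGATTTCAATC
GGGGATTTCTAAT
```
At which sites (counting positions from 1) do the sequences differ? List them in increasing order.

2, 10, 12, 13

Differences at site 2 (C→G), site 10 (A→T), site 12 (T→A), site 13 (C→T).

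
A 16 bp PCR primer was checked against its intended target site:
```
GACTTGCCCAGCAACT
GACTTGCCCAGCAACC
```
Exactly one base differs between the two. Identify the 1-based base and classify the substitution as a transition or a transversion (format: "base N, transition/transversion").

Base 16 changes T→C. T is a pyrimidine and C is a pyrimidine, so this is a transition.

base 16, transition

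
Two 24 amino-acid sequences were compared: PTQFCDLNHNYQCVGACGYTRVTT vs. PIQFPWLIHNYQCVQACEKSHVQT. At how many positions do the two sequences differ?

10

Comparing position by position, 10 positions differ: 2 (T/I), 5 (C/P), 6 (D/W), 8 (N/I), 15 (G/Q), 18 (G/E), 19 (Y/K), 20 (T/S), 21 (R/H), 23 (T/Q).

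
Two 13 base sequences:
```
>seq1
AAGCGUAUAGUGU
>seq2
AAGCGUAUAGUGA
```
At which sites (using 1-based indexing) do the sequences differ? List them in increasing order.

13

Differences at site 13 (U→A).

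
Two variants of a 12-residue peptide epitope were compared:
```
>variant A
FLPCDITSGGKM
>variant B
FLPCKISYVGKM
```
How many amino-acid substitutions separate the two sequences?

The sequences differ at residues 5, 7, 8, 9 (1-based) — 4 in total.

4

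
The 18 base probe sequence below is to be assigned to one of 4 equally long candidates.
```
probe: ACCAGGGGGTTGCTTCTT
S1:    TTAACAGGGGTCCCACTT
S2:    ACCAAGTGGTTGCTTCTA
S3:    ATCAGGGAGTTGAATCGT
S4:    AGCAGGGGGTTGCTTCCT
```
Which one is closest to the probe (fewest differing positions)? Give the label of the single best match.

S4

Hamming distances to probe — S1: 9; S2: 3; S3: 5; S4: 2.
Smallest is S4 with 2 mismatches.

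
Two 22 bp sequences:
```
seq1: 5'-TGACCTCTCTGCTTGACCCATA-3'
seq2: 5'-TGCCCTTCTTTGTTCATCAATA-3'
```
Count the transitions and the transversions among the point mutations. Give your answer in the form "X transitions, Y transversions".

4 transitions, 5 transversions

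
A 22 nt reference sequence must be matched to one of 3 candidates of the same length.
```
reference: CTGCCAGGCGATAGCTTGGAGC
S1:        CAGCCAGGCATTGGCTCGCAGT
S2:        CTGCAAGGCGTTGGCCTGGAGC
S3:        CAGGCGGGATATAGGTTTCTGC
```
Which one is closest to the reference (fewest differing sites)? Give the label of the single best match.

Hamming distances to reference — S1: 7; S2: 4; S3: 9.
Smallest is S2 with 4 mismatches.

S2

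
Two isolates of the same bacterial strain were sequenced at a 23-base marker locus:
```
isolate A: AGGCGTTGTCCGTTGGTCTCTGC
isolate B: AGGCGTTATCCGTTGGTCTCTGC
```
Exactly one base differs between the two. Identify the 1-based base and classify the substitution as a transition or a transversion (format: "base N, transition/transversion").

Base 8 changes G→A. G is a purine and A is a purine, so this is a transition.

base 8, transition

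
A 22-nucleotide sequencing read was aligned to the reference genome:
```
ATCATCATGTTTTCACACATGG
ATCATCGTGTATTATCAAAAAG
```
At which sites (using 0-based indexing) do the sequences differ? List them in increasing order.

6, 10, 13, 14, 17, 19, 20

Differences at site 6 (A→G), site 10 (T→A), site 13 (C→A), site 14 (A→T), site 17 (C→A), site 19 (T→A), site 20 (G→A).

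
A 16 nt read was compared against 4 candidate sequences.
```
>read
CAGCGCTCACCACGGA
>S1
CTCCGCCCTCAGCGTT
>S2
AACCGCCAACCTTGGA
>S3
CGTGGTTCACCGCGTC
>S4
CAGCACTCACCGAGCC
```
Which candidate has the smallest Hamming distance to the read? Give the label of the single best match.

S4

Hamming distances to read — S1: 8; S2: 6; S3: 7; S4: 5.
Smallest is S4 with 5 mismatches.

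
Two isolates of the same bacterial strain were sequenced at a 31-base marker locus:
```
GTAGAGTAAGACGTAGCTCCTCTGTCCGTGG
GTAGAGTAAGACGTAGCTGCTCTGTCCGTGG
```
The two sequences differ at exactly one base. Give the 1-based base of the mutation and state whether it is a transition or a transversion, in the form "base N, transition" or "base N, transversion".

base 19, transversion

The sequences differ only at base 19: C→G (pyrimidine→purine), a transversion.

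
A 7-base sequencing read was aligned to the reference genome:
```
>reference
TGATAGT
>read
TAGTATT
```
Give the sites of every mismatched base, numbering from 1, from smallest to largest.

2, 3, 6

Differences at site 2 (G→A), site 3 (A→G), site 6 (G→T).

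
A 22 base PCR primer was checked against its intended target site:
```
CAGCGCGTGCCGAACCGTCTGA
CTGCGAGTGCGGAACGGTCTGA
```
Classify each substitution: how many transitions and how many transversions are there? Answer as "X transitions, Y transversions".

0 transitions, 4 transversions

Mismatches (1-based):
site 2: A→T (purine→pyrimidine, transversion)
site 6: C→A (pyrimidine→purine, transversion)
site 11: C→G (pyrimidine→purine, transversion)
site 16: C→G (pyrimidine→purine, transversion)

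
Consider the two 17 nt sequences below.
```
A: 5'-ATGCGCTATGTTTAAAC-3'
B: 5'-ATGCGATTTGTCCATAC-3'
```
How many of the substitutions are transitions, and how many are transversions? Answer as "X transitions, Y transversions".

2 transitions, 3 transversions

Transitions (purine↔purine or pyrimidine↔pyrimidine): 12 T→C, 13 T→C.
Transversions (purine↔pyrimidine): 6 C→A, 8 A→T, 15 A→T.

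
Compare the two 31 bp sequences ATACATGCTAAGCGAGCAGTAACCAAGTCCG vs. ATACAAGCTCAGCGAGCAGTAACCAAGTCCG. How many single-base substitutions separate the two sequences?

Comparing position by position, 2 sites differ: 6 (T/A), 10 (A/C).

2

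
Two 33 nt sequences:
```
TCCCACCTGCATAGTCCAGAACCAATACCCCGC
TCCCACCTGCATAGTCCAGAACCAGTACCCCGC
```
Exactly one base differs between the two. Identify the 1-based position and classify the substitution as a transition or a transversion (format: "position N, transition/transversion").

position 25, transition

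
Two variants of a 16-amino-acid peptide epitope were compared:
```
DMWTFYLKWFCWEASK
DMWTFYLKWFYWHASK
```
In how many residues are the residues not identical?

2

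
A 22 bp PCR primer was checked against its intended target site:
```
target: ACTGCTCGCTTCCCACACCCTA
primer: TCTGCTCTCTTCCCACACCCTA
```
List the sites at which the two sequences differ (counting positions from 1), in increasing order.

Differences at site 1 (A→T), site 8 (G→T).

1, 8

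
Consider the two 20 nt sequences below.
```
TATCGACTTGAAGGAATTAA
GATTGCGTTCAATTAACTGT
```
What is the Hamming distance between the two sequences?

10

The sequences differ at sites 1, 4, 6, 7, 10, 13, 14, 17, 19, 20 (1-based) — 10 in total.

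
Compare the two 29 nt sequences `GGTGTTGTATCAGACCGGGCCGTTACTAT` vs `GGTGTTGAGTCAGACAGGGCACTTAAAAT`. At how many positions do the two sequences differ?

7

The sequences differ at positions 8, 9, 16, 21, 22, 26, 27 (1-based) — 7 in total.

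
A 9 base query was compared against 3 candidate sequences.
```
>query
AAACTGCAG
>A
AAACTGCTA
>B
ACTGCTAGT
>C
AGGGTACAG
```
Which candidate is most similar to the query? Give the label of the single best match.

Hamming distances to query — A: 2; B: 8; C: 4.
Smallest is A with 2 mismatches.

A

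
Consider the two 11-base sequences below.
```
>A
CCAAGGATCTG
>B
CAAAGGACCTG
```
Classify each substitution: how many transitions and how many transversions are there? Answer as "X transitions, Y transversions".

Transitions (purine↔purine or pyrimidine↔pyrimidine): 8 T→C.
Transversions (purine↔pyrimidine): 2 C→A.

1 transition, 1 transversion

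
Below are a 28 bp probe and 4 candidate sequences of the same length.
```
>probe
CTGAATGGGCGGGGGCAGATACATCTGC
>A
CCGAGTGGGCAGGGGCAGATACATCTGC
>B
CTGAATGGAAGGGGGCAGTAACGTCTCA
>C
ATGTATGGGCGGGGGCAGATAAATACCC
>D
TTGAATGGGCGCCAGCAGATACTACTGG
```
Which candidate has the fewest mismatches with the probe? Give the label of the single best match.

A

Hamming distances to probe — A: 3; B: 7; C: 6; D: 7.
Smallest is A with 3 mismatches.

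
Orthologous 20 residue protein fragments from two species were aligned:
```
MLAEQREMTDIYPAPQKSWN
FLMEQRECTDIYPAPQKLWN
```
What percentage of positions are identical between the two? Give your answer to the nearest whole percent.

80%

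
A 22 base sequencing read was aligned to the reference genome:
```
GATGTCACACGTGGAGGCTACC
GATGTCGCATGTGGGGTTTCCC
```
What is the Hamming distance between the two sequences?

The sequences differ at positions 7, 10, 15, 17, 18, 20 (1-based) — 6 in total.

6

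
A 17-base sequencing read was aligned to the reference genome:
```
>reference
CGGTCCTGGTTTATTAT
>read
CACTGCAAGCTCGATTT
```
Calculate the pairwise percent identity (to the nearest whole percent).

Mismatches at positions 2, 3, 5, 7, 8, 10, 12, 13, 14, 16 (1-based): 10 of 17.
Identical positions: 7/17 = 41.18% → 41%.

41%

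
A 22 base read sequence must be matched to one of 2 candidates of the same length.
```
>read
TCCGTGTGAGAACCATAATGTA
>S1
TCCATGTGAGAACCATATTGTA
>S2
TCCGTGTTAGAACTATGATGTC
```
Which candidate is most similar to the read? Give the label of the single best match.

S1

S1 differs at 2 positions; S2 differs at 4 positions. The closest is S1.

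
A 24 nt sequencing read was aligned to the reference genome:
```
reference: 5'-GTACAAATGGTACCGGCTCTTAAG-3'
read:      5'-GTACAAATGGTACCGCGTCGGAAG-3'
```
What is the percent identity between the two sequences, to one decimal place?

4 positions differ (16, 17, 20, 21), so 20 of 24 match: 20/24 = 83.33%.

83.3%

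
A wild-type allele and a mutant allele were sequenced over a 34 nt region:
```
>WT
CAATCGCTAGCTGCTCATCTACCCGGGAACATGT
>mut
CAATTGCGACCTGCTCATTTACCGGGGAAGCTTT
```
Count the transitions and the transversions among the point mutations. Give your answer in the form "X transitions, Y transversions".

2 transitions, 6 transversions

Transitions (purine↔purine or pyrimidine↔pyrimidine): 5 C→T, 19 C→T.
Transversions (purine↔pyrimidine): 8 T→G, 10 G→C, 24 C→G, 30 C→G, 31 A→C, 33 G→T.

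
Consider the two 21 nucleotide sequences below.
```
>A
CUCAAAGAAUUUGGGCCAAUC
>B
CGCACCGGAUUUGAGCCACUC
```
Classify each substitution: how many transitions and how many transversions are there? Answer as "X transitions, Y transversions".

2 transitions, 4 transversions

Transitions (purine↔purine or pyrimidine↔pyrimidine): 8 A→G, 14 G→A.
Transversions (purine↔pyrimidine): 2 U→G, 5 A→C, 6 A→C, 19 A→C.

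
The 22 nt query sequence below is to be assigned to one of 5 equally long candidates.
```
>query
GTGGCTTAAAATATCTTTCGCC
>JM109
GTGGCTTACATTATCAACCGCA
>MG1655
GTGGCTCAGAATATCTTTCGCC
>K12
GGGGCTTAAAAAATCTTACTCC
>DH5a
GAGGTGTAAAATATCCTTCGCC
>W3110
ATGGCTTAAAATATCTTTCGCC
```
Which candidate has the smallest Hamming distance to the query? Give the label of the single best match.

Hamming distances to query — JM109: 6; MG1655: 2; K12: 4; DH5a: 4; W3110: 1.
Smallest is W3110 with 1 mismatch.

W3110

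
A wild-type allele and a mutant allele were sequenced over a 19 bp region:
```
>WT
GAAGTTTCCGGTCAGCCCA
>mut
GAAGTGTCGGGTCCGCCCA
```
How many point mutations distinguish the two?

Comparing position by position, 3 positions differ: 6 (T/G), 9 (C/G), 14 (A/C).

3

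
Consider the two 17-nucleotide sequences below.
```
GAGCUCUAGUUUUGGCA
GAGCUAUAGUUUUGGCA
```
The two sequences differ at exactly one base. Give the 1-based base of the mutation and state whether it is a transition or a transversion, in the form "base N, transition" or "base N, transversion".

base 6, transversion

The sequences differ only at base 6: C→A (pyrimidine→purine), a transversion.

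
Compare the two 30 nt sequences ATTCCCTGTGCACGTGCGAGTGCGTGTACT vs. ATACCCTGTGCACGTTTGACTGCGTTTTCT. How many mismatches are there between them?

6

The sequences differ at sites 3, 16, 17, 20, 26, 28 (1-based) — 6 in total.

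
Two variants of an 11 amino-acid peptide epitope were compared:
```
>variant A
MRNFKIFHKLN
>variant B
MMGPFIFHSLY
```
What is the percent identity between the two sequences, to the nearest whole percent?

6 positions differ (2, 3, 4, 5, 9, 11), so 5 of 11 match: 5/11 = 45.45%.

45%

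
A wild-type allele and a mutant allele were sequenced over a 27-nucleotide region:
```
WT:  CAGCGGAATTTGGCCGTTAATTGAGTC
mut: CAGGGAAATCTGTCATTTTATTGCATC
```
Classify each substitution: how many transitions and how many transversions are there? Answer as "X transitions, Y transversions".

Transitions (purine↔purine or pyrimidine↔pyrimidine): 6 G→A, 10 T→C, 25 G→A.
Transversions (purine↔pyrimidine): 4 C→G, 13 G→T, 15 C→A, 16 G→T, 19 A→T, 24 A→C.

3 transitions, 6 transversions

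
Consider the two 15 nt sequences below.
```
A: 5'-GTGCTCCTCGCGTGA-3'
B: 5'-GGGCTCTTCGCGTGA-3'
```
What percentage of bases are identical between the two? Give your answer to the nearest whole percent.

87%

Mismatches at positions 2, 7 (1-based): 2 of 15.
Identical positions: 13/15 = 86.67% → 87%.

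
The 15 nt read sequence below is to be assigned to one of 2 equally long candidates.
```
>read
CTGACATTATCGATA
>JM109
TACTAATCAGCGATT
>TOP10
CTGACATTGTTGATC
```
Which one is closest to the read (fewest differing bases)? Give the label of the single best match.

TOP10

Hamming distances to read — JM109: 8; TOP10: 3.
Smallest is TOP10 with 3 mismatches.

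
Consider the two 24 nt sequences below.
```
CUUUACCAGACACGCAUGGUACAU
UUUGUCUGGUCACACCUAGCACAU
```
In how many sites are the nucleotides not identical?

10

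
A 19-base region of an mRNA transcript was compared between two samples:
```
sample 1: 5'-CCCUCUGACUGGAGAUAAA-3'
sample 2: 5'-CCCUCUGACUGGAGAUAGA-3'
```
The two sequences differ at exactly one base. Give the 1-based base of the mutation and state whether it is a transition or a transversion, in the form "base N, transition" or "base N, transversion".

base 18, transition

The sequences differ only at base 18: A→G (purine→purine), a transition.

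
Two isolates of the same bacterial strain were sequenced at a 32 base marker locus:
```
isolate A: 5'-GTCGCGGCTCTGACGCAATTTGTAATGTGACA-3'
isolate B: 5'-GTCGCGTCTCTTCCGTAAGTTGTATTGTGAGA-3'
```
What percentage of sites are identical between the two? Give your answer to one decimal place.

78.1%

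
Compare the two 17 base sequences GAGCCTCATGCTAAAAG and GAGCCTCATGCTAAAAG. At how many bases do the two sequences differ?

No positions differ; the sequences are identical.

0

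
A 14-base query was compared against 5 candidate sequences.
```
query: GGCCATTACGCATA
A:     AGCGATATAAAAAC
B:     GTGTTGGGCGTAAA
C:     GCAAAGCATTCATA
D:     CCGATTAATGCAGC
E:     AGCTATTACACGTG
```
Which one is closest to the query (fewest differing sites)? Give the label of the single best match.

Hamming distances to query — A: 9; B: 9; C: 7; D: 9; E: 5.
Smallest is E with 5 mismatches.

E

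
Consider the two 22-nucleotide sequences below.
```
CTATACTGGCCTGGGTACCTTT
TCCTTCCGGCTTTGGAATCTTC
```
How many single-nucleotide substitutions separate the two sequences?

The sequences differ at positions 1, 2, 3, 5, 7, 11, 13, 16, 18, 22 (1-based) — 10 in total.

10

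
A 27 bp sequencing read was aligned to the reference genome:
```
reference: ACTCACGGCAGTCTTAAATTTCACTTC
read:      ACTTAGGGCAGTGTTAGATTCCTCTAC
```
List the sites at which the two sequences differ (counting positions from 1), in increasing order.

4, 6, 13, 17, 21, 23, 26

Scanning 1-based: 4: C/T; 6: C/G; 13: C/G; 17: A/G; 21: T/C; 23: A/T; 26: T/A.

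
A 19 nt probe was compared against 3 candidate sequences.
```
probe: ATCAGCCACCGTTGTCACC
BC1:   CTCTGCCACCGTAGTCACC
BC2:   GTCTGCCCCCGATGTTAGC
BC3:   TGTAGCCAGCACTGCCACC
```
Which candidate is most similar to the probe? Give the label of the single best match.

Hamming distances to probe — BC1: 3; BC2: 6; BC3: 7.
Smallest is BC1 with 3 mismatches.

BC1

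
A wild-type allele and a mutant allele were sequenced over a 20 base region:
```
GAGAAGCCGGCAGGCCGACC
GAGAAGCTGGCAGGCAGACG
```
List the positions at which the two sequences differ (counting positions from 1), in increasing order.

Differences at position 8 (C→T), position 16 (C→A), position 20 (C→G).

8, 16, 20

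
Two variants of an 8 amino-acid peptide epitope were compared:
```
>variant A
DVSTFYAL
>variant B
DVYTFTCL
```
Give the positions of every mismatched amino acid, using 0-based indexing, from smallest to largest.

2, 5, 6

Scanning 0-based: 2: S/Y; 5: Y/T; 6: A/C.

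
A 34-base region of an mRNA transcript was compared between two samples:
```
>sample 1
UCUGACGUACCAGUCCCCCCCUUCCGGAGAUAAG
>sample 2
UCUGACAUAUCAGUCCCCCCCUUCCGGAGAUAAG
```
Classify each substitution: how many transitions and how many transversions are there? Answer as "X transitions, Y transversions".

Transitions (purine↔purine or pyrimidine↔pyrimidine): 7 G→A, 10 C→U.
Transversions (purine↔pyrimidine): none.

2 transitions, 0 transversions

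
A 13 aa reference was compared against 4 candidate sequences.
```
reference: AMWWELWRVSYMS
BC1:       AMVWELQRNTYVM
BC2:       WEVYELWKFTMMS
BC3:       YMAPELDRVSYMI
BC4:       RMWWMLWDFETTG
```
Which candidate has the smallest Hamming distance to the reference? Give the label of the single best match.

Hamming distances to reference — BC1: 6; BC2: 8; BC3: 5; BC4: 8.
Smallest is BC3 with 5 mismatches.

BC3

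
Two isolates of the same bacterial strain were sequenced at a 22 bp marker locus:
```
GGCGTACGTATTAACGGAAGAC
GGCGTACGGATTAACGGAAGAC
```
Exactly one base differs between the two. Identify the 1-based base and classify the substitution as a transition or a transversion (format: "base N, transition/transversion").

Base 9 changes T→G. T is a pyrimidine and G is a purine, so this is a transversion.

base 9, transversion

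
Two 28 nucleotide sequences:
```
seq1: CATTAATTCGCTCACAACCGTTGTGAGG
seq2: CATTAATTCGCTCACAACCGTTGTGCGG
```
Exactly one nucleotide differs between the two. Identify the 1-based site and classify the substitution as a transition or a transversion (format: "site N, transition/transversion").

site 26, transversion

The sequences differ only at site 26: A→C (purine→pyrimidine), a transversion.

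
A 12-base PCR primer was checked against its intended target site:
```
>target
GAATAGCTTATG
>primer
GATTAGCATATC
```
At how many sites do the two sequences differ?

Comparing position by position, 3 sites differ: 3 (A/T), 8 (T/A), 12 (G/C).

3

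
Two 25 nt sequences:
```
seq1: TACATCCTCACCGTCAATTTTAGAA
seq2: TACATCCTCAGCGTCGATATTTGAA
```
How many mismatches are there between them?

The sequences differ at positions 11, 16, 19, 22 (1-based) — 4 in total.

4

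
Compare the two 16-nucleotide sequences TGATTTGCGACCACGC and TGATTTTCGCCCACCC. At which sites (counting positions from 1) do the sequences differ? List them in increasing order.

Differences at site 7 (G→T), site 10 (A→C), site 15 (G→C).

7, 10, 15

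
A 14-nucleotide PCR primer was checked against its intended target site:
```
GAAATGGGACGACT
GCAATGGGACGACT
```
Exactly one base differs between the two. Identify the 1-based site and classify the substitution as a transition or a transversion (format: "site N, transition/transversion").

site 2, transversion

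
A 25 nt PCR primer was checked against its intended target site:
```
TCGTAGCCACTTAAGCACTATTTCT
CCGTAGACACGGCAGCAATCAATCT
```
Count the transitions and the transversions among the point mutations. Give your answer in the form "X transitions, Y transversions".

1 transition, 8 transversions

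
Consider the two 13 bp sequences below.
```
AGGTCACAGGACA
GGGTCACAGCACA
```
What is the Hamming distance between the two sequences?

2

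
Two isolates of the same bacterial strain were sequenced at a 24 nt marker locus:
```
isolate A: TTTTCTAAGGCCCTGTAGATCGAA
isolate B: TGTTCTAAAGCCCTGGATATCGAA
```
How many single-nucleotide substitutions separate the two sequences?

4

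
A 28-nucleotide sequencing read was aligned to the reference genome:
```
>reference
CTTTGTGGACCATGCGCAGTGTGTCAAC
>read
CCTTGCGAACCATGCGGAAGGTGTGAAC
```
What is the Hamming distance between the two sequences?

7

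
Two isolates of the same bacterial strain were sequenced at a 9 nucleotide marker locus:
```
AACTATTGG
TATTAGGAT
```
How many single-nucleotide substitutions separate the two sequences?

The sequences differ at bases 1, 3, 6, 7, 8, 9 (1-based) — 6 in total.

6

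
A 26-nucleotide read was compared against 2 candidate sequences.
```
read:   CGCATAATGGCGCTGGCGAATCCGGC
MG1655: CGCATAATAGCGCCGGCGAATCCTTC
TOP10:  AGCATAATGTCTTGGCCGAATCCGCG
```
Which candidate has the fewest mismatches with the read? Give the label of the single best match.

MG1655

Hamming distances to read — MG1655: 4; TOP10: 8.
Smallest is MG1655 with 4 mismatches.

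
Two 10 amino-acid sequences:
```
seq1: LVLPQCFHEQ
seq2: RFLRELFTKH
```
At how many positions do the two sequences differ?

8

Comparing position by position, 8 positions differ: 1 (L/R), 2 (V/F), 4 (P/R), 5 (Q/E), 6 (C/L), 8 (H/T), 9 (E/K), 10 (Q/H).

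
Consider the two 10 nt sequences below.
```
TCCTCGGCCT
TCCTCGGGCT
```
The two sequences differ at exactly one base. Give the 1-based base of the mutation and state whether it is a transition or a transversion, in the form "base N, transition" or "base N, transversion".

base 8, transversion

Base 8 changes C→G. C is a pyrimidine and G is a purine, so this is a transversion.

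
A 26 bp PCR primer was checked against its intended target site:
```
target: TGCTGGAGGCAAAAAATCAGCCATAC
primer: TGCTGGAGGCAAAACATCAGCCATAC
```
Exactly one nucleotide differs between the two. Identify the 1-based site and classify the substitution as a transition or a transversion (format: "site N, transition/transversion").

site 15, transversion

The sequences differ only at site 15: A→C (purine→pyrimidine), a transversion.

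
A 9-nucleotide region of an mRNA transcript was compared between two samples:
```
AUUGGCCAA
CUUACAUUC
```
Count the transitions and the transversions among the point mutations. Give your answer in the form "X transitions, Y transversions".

2 transitions, 5 transversions

Mismatches (1-based):
position 1: A→C (purine→pyrimidine, transversion)
position 4: G→A (purine→purine, transition)
position 5: G→C (purine→pyrimidine, transversion)
position 6: C→A (pyrimidine→purine, transversion)
position 7: C→U (pyrimidine→pyrimidine, transition)
position 8: A→U (purine→pyrimidine, transversion)
position 9: A→C (purine→pyrimidine, transversion)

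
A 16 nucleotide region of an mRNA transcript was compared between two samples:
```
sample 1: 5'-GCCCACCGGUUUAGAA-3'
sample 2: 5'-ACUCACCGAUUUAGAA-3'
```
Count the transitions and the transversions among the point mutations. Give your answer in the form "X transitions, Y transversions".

3 transitions, 0 transversions

Transitions (purine↔purine or pyrimidine↔pyrimidine): 1 G→A, 3 C→U, 9 G→A.
Transversions (purine↔pyrimidine): none.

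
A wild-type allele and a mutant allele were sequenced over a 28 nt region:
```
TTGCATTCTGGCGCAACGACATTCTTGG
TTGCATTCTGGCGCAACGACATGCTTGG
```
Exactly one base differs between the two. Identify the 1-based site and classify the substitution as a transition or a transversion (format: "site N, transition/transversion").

The sequences differ only at site 23: T→G (pyrimidine→purine), a transversion.

site 23, transversion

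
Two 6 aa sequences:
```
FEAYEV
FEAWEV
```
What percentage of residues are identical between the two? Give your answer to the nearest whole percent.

83%

1 position differs (4), so 5 of 6 match: 5/6 = 83.33%.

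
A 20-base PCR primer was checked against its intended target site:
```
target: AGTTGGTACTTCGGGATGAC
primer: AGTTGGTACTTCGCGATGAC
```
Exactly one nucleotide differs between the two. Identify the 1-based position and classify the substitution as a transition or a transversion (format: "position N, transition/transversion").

Position 14 changes G→C. G is a purine and C is a pyrimidine, so this is a transversion.

position 14, transversion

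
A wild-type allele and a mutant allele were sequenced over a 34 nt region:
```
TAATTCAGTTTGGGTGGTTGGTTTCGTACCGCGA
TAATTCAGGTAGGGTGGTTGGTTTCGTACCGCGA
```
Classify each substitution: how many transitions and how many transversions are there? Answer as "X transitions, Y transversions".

Mismatches (1-based):
base 9: T→G (pyrimidine→purine, transversion)
base 11: T→A (pyrimidine→purine, transversion)

0 transitions, 2 transversions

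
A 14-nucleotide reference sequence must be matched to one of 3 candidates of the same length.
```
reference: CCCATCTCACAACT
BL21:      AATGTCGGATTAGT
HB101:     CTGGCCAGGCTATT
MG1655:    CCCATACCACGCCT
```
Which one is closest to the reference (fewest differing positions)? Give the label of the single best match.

BL21 differs at 9 positions; HB101 differs at 9 positions; MG1655 differs at 4 positions. The closest is MG1655.

MG1655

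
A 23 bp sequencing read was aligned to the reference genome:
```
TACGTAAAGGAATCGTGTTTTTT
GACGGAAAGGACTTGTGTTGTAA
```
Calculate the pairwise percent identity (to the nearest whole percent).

70%

Mismatches at positions 1, 5, 12, 14, 20, 22, 23 (1-based): 7 of 23.
Identical positions: 16/23 = 69.57% → 70%.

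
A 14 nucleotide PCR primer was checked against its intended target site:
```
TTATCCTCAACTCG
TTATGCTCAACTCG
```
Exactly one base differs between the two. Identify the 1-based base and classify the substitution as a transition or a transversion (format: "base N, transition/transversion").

base 5, transversion

Base 5 changes C→G. C is a pyrimidine and G is a purine, so this is a transversion.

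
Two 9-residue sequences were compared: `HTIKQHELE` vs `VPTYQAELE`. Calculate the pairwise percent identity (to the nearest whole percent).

Mismatches at positions 1, 2, 3, 4, 6 (1-based): 5 of 9.
Identical positions: 4/9 = 44.44% → 44%.

44%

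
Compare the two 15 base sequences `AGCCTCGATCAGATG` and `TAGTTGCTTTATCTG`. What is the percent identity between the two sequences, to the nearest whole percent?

33%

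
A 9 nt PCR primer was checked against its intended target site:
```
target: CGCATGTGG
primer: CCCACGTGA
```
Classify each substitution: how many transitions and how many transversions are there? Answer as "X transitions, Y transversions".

2 transitions, 1 transversion

Transitions (purine↔purine or pyrimidine↔pyrimidine): 5 T→C, 9 G→A.
Transversions (purine↔pyrimidine): 2 G→C.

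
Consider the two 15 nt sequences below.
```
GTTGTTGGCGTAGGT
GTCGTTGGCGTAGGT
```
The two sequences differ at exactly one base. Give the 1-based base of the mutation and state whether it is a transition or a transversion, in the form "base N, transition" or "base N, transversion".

The sequences differ only at base 3: T→C (pyrimidine→pyrimidine), a transition.

base 3, transition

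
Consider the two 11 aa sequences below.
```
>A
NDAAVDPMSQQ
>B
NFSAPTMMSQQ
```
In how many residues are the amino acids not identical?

5

The sequences differ at residues 2, 3, 5, 6, 7 (1-based) — 5 in total.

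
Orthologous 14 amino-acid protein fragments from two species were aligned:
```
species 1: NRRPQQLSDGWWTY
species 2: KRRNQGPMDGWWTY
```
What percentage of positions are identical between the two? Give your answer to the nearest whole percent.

64%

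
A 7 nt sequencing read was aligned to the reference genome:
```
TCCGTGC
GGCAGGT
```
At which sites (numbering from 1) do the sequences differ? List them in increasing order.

Scanning 1-based: 1: T/G; 2: C/G; 4: G/A; 5: T/G; 7: C/T.

1, 2, 4, 5, 7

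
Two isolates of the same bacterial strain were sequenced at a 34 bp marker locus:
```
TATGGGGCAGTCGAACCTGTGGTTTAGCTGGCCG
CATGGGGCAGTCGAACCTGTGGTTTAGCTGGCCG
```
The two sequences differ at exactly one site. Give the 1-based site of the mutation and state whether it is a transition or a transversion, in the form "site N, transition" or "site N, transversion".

site 1, transition

Site 1 changes T→C. T is a pyrimidine and C is a pyrimidine, so this is a transition.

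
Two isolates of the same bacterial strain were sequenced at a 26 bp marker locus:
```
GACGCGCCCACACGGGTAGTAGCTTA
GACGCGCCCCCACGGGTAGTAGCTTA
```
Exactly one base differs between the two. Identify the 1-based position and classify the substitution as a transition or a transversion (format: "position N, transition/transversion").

Position 10 changes A→C. A is a purine and C is a pyrimidine, so this is a transversion.

position 10, transversion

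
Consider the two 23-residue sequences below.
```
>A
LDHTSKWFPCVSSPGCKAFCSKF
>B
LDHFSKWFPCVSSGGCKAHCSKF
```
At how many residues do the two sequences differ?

Comparing position by position, 3 residues differ: 4 (T/F), 14 (P/G), 19 (F/H).

3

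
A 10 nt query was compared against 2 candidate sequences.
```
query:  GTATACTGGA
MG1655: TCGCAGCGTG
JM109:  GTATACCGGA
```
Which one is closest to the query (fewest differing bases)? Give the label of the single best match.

JM109

Hamming distances to query — MG1655: 8; JM109: 1.
Smallest is JM109 with 1 mismatch.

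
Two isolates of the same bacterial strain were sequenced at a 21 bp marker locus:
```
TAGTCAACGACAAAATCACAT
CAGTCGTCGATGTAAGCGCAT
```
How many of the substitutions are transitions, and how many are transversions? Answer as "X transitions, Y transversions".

Transitions (purine↔purine or pyrimidine↔pyrimidine): 1 T→C, 6 A→G, 11 C→T, 12 A→G, 18 A→G.
Transversions (purine↔pyrimidine): 7 A→T, 13 A→T, 16 T→G.

5 transitions, 3 transversions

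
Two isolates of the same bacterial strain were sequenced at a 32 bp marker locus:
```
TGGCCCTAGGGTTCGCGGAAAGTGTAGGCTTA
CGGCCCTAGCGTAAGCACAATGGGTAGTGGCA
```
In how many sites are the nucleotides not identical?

12

Comparing position by position, 12 sites differ: 1 (T/C), 10 (G/C), 13 (T/A), 14 (C/A), 17 (G/A), 18 (G/C), 21 (A/T), 23 (T/G), 28 (G/T), 29 (C/G), 30 (T/G), 31 (T/C).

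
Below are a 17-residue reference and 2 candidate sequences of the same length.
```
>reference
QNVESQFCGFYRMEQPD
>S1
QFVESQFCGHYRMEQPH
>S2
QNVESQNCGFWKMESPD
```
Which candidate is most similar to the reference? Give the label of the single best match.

S1 differs at 3 residues; S2 differs at 4 residues. The closest is S1.

S1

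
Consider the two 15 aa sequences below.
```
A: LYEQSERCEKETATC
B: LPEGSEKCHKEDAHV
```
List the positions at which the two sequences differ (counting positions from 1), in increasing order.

Scanning 1-based: 2: Y/P; 4: Q/G; 7: R/K; 9: E/H; 12: T/D; 14: T/H; 15: C/V.

2, 4, 7, 9, 12, 14, 15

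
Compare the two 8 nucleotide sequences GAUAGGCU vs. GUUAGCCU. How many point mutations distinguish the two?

2

The sequences differ at positions 2, 6 (1-based) — 2 in total.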